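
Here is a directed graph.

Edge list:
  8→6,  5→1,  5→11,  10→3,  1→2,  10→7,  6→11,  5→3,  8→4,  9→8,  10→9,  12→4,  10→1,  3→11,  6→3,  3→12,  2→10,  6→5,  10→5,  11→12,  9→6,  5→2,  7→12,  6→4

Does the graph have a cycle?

DFS with white/gray/black marking, starting from 6:
6 gray
  3 gray
    11 gray
      12 gray
        4 gray
        4 black
      12 black
    11 black
    3→12: 12 black — skip
  3 black
  6→4: 4 black — skip
  5 gray
    1 gray
      2 gray
        10 gray
          10→3: 3 black — skip
          10→1: 1 is gray → back edge
Back edge found, so a cycle exists: 1 → 2 → 10 → 1.

Yes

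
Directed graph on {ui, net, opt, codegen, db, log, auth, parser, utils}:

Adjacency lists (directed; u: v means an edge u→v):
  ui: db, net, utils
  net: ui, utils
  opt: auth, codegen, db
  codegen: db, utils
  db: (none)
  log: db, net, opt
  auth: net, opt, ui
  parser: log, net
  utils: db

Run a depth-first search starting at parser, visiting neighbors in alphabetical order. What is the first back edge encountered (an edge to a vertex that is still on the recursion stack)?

ui->net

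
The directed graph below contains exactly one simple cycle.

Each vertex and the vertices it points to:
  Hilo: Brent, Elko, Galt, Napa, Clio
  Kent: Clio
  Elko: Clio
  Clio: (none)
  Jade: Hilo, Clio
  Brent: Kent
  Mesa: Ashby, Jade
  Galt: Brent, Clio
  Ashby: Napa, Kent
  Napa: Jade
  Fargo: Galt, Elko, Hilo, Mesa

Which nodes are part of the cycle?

Hilo, Jade, Napa

DFS with gray/black marking from Hilo:
Hilo gray
  Brent gray
    Kent gray
      Clio gray
      Clio black
    Kent black
  Brent black
  Elko gray
    Elko→Clio: Clio black — skip
  Elko black
  Galt gray
    Galt→Brent: Brent black — skip
    Galt→Clio: Clio black — skip
  Galt black
  Napa gray
    Jade gray
      Jade→Hilo: Hilo is gray → back edge
Back edge closes the cycle Hilo → Napa → Jade → Hilo; its vertices are {Hilo, Jade, Napa}.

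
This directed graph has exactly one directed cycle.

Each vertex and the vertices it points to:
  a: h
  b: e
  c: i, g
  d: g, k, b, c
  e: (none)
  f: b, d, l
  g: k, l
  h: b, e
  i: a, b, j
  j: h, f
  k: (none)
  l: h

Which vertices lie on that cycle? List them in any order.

DFS with gray/black marking from d:
d gray
  g gray
    k gray
    k black
    l gray
      h gray
        b gray
          e gray
          e black
        b black
        h→e: e black — skip
      h black
    l black
  g black
  d→k: k black — skip
  d→b: b black — skip
  c gray
    i gray
      a gray
        a→h: h black — skip
      a black
      i→b: b black — skip
      j gray
        j→h: h black — skip
        f gray
          f→b: b black — skip
          f→d: d is gray → back edge
Back edge closes the cycle d → c → i → j → f → d; its vertices are {c, d, f, i, j}.

c, d, f, i, j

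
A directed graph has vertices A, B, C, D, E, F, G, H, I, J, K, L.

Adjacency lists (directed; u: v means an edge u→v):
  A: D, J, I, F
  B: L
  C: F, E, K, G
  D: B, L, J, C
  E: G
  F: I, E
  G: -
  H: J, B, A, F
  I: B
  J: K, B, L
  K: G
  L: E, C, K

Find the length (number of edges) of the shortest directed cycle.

5

For each vertex v, BFS finds the shortest path from v back to v.
The shortest such closed walk is F → I → B → L → C → F, length 5.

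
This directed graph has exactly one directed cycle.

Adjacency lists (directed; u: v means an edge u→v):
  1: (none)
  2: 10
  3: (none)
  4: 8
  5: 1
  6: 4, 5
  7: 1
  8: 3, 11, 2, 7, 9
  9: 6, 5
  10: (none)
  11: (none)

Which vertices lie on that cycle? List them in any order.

DFS with gray/black marking from 8:
8 gray
  3 gray
  3 black
  11 gray
  11 black
  2 gray
    10 gray
    10 black
  2 black
  7 gray
    1 gray
    1 black
  7 black
  9 gray
    6 gray
      4 gray
        4→8: 8 is gray → back edge
Back edge closes the cycle 8 → 9 → 6 → 4 → 8; its vertices are {4, 6, 8, 9}.

4, 6, 8, 9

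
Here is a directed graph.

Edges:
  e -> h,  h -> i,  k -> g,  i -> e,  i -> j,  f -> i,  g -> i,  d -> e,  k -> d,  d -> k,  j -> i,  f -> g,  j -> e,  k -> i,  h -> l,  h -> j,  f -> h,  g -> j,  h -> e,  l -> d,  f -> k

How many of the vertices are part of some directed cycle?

8

A vertex is on a directed cycle iff it belongs to a strongly connected component of size ≥ 2 (or has a self-loop).
The vertices on cycles are {d, e, g, h, i, j, k, l} — 8 in total.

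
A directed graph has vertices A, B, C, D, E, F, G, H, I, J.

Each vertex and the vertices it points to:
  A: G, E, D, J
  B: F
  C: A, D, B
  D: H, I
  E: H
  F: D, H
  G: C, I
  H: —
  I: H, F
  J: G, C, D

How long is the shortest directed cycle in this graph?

3

For each vertex v, BFS finds the shortest path from v back to v.
The shortest such closed walk is C → A → G → C, length 3.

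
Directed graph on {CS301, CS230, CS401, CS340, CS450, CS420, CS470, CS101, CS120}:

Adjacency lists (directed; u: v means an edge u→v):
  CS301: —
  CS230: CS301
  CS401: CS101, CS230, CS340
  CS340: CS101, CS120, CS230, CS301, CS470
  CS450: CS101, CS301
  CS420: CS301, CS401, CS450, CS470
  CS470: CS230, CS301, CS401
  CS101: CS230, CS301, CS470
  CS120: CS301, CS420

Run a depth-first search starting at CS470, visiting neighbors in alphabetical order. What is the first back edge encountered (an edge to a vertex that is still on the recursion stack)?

CS101→CS470

DFS from CS470 (visiting neighbors in alphabetical order); mark gray on enter, black on exit:
CS470 gray
  CS230 gray
    CS301 gray
    CS301 black
  CS230 black
  CS470→CS301: CS301 black — skip
  CS401 gray
    CS101 gray
      CS101→CS230: CS230 black — skip
      CS101→CS301: CS301 black — skip
      CS101→CS470: CS470 is gray → back edge
First back edge: CS101 → CS470.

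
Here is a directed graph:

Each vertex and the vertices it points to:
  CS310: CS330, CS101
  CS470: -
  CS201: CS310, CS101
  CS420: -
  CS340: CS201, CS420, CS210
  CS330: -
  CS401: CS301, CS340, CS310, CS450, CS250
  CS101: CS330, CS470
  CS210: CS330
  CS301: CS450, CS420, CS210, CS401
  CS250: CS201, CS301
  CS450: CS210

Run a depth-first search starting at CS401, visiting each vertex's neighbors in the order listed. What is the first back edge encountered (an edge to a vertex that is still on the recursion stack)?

CS301→CS401

DFS from CS401 (visiting each vertex's neighbors in the order listed); mark gray on enter, black on exit:
CS401 gray
  CS301 gray
    CS450 gray
      CS210 gray
        CS330 gray
        CS330 black
      CS210 black
    CS450 black
    CS420 gray
    CS420 black
    CS301→CS210: CS210 black — skip
    CS301→CS401: CS401 is gray → back edge
First back edge: CS301 → CS401.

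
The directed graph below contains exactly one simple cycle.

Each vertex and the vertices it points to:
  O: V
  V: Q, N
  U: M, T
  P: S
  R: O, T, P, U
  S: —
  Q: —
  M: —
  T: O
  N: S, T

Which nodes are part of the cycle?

DFS with gray/black marking from O:
O gray
  V gray
    Q gray
    Q black
    N gray
      S gray
      S black
      T gray
        T→O: O is gray → back edge
Back edge closes the cycle O → V → N → T → O; its vertices are {N, O, T, V}.

N, O, T, V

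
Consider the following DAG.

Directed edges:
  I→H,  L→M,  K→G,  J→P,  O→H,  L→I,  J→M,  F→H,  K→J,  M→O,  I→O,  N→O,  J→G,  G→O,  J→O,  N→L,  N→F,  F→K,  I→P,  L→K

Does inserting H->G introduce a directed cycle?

Adding H→G creates a cycle iff G can already reach H.
Path from G: G → O → H.
So G → … → H → G is a cycle.

Yes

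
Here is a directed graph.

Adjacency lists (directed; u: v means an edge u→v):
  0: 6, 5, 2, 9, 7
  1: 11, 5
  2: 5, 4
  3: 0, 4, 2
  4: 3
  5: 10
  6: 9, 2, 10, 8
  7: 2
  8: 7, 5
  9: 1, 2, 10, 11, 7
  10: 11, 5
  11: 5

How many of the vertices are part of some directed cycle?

11

A vertex is on a directed cycle iff it belongs to a strongly connected component of size ≥ 2 (or has a self-loop).
The vertices on cycles are {0, 2, 3, 4, 5, 6, 7, 8, 9, 10, 11} — 11 in total.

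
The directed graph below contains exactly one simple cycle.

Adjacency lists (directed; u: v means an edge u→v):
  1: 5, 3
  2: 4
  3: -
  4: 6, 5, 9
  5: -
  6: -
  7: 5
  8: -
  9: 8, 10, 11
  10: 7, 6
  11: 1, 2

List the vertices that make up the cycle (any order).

2, 4, 9, 11

DFS with gray/black marking from 11:
11 gray
  1 gray
    5 gray
    5 black
    3 gray
    3 black
  1 black
  2 gray
    4 gray
      6 gray
      6 black
      4→5: 5 black — skip
      9 gray
        8 gray
        8 black
        10 gray
          7 gray
            7→5: 5 black — skip
          7 black
          10→6: 6 black — skip
        10 black
        9→11: 11 is gray → back edge
Back edge closes the cycle 11 → 2 → 4 → 9 → 11; its vertices are {2, 4, 9, 11}.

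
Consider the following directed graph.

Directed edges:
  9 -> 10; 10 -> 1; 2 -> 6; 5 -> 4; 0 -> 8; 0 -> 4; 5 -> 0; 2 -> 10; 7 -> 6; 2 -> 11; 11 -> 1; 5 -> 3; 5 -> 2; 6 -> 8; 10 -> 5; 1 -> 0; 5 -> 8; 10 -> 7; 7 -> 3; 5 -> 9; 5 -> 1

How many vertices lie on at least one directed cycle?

4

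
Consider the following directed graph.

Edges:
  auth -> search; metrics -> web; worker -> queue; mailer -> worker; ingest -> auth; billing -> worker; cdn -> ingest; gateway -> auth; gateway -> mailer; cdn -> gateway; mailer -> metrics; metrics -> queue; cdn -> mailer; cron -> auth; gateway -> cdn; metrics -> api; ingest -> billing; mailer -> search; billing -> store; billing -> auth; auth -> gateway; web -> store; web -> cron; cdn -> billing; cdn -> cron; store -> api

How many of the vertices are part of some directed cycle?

A vertex is on a directed cycle iff it belongs to a strongly connected component of size ≥ 2 (or has a self-loop).
The vertices on cycles are {cdn, web, auth, cron, ingest, mailer, billing, gateway, metrics} — 9 in total.

9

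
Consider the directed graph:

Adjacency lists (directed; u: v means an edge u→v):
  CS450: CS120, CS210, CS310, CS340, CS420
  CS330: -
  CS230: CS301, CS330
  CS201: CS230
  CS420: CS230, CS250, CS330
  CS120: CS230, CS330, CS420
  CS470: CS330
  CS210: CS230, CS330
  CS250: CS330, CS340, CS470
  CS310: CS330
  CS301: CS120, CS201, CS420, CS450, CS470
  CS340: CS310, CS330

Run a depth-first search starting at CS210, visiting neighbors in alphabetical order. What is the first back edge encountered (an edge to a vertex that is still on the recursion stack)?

CS120→CS230

DFS from CS210 (visiting neighbors in alphabetical order); mark gray on enter, black on exit:
CS210 gray
  CS230 gray
    CS301 gray
      CS120 gray
        CS120→CS230: CS230 is gray → back edge
First back edge: CS120 → CS230.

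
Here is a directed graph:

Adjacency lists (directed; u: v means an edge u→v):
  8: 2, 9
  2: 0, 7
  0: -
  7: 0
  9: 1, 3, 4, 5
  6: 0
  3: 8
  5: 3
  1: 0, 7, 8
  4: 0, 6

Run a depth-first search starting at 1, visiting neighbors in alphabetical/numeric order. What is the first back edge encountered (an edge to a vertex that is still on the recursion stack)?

9→1

DFS from 1 (visiting neighbors in alphabetical/numeric order); mark gray on enter, black on exit:
1 gray
  0 gray
  0 black
  7 gray
    7→0: 0 black — skip
  7 black
  8 gray
    2 gray
      2→0: 0 black — skip
      2→7: 7 black — skip
    2 black
    9 gray
      9→1: 1 is gray → back edge
First back edge: 9 → 1.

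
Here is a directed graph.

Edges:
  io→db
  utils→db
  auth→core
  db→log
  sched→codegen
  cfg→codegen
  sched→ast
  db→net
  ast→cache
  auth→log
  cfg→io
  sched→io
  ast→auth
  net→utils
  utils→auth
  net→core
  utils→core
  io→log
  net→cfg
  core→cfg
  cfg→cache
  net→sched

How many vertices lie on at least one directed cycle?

9

A vertex is on a directed cycle iff it belongs to a strongly connected component of size ≥ 2 (or has a self-loop).
The vertices on cycles are {db, io, ast, cfg, net, auth, core, sched, utils} — 9 in total.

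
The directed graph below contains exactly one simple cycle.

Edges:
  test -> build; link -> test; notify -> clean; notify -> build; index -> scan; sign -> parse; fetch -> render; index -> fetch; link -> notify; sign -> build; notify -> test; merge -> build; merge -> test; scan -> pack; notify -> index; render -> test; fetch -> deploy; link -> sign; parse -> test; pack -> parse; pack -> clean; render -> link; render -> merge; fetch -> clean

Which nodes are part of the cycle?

link, fetch, index, notify, render

DFS with gray/black marking from link:
link gray
  sign gray
    build gray
    build black
    parse gray
      test gray
        test→build: build black — skip
      test black
    parse black
  sign black
  notify gray
    notify→build: build black — skip
    index gray
      scan gray
        pack gray
          pack→parse: parse black — skip
          clean gray
          clean black
        pack black
      scan black
      fetch gray
        render gray
          render→test: test black — skip
          render→link: link is gray → back edge
Back edge closes the cycle link → notify → index → fetch → render → link; its vertices are {link, fetch, index, notify, render}.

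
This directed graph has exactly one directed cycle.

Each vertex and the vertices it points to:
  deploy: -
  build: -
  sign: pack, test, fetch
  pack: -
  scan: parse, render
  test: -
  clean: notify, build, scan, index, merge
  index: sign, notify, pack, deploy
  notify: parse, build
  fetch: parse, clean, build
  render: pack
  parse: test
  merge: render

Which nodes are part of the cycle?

sign, clean, fetch, index

DFS with gray/black marking from clean:
clean gray
  notify gray
    parse gray
      test gray
      test black
    parse black
    build gray
    build black
  notify black
  clean→build: build black — skip
  scan gray
    scan→parse: parse black — skip
    render gray
      pack gray
      pack black
    render black
  scan black
  index gray
    sign gray
      sign→pack: pack black — skip
      sign→test: test black — skip
      fetch gray
        fetch→parse: parse black — skip
        fetch→clean: clean is gray → back edge
Back edge closes the cycle clean → index → sign → fetch → clean; its vertices are {sign, clean, fetch, index}.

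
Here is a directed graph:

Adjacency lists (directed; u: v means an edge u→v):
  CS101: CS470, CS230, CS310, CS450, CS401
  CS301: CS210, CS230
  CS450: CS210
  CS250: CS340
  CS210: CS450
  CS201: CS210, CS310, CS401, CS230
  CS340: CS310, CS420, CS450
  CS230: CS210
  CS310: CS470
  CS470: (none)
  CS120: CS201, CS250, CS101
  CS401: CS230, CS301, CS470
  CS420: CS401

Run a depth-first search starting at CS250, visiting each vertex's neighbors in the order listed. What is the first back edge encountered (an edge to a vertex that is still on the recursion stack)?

CS450->CS210

DFS from CS250 (visiting each vertex's neighbors in the order listed); mark gray on enter, black on exit:
CS250 gray
  CS340 gray
    CS310 gray
      CS470 gray
      CS470 black
    CS310 black
    CS420 gray
      CS401 gray
        CS230 gray
          CS210 gray
            CS450 gray
              CS450→CS210: CS210 is gray → back edge
First back edge: CS450 → CS210.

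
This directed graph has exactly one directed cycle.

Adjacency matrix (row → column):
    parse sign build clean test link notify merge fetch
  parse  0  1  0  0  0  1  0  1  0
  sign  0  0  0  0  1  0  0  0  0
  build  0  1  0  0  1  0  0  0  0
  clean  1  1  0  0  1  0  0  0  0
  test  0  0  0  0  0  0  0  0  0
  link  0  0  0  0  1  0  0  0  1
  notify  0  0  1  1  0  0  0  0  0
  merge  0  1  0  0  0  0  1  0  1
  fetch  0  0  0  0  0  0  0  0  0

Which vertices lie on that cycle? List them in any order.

DFS with gray/black marking from notify:
notify gray
  build gray
    test gray
    test black
    sign gray
      sign→test: test black — skip
    sign black
  build black
  clean gray
    parse gray
      link gray
        link→test: test black — skip
        fetch gray
        fetch black
      link black
      merge gray
        merge→sign: sign black — skip
        merge→notify: notify is gray → back edge
Back edge closes the cycle notify → clean → parse → merge → notify; its vertices are {clean, merge, parse, notify}.

clean, merge, parse, notify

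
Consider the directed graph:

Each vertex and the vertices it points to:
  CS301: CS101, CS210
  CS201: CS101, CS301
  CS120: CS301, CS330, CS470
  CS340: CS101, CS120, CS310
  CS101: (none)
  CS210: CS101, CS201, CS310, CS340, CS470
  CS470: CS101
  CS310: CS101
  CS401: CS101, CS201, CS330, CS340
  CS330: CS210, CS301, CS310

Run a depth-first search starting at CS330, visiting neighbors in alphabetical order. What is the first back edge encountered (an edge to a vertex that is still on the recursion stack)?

DFS from CS330 (visiting neighbors in alphabetical order); mark gray on enter, black on exit:
CS330 gray
  CS210 gray
    CS101 gray
    CS101 black
    CS201 gray
      CS201→CS101: CS101 black — skip
      CS301 gray
        CS301→CS101: CS101 black — skip
        CS301→CS210: CS210 is gray → back edge
First back edge: CS301 → CS210.

CS301→CS210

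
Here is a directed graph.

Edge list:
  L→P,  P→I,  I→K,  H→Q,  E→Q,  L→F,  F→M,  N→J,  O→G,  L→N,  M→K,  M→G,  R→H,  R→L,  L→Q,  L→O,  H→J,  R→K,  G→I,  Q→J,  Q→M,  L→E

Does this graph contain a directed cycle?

DFS with white/gray/black marking, starting from I:
I gray
  K gray
  K black
I black
E gray
  Q gray
    M gray
      M→K: K black — skip
      G gray
        G→I: I black — skip
      G black
    M black
    J gray
    J black
  Q black
E black
F gray
  F→M: M black — skip
F black
H gray
  H→Q: Q black — skip
  H→J: J black — skip
H black
L gray
  L→E: E black — skip
  N gray
    N→J: J black — skip
  N black
  O gray
    O→G: G black — skip
  O black
  L→F: F black — skip
  P gray
    P→I: I black — skip
  P black
  L→Q: Q black — skip
L black
R gray
  R→H: H black — skip
  R→L: L black — skip
  R→K: K black — skip
R black
Every edge goes to a white or black vertex — no back edge, so the graph is acyclic.

No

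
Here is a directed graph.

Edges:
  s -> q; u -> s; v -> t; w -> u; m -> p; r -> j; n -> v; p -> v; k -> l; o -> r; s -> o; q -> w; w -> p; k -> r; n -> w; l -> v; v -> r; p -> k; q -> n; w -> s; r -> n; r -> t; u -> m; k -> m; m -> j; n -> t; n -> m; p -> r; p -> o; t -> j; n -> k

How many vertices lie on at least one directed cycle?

A vertex is on a directed cycle iff it belongs to a strongly connected component of size ≥ 2 (or has a self-loop).
The vertices on cycles are {k, l, m, n, o, p, q, r, s, u, v, w} — 12 in total.

12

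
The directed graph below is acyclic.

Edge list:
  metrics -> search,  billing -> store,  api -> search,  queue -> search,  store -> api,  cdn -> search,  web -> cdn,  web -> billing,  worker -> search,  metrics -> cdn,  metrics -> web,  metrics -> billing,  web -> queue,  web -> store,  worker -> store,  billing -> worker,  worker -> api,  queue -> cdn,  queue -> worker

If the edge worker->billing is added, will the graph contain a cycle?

Adding worker→billing creates a cycle iff billing can already reach worker.
Path from billing: billing → worker.
So billing → … → worker → billing is a cycle.

Yes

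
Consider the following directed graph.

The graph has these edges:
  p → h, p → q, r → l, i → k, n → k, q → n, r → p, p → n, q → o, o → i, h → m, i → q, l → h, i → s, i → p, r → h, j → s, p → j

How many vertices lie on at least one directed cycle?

4

A vertex is on a directed cycle iff it belongs to a strongly connected component of size ≥ 2 (or has a self-loop).
The vertices on cycles are {i, o, p, q} — 4 in total.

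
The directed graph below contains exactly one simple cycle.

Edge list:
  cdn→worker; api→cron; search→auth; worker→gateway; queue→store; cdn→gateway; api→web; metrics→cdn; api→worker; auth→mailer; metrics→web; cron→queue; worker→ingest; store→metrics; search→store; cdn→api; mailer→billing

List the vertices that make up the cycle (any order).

api, cdn, cron, queue, store, metrics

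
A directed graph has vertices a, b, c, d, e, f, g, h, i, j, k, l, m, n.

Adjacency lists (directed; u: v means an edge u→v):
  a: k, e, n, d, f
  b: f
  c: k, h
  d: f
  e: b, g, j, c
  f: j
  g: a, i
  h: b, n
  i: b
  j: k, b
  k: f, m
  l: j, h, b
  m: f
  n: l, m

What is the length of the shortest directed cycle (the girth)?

3

For each vertex v, BFS finds the shortest path from v back to v.
The shortest such closed walk is g → a → e → g, length 3.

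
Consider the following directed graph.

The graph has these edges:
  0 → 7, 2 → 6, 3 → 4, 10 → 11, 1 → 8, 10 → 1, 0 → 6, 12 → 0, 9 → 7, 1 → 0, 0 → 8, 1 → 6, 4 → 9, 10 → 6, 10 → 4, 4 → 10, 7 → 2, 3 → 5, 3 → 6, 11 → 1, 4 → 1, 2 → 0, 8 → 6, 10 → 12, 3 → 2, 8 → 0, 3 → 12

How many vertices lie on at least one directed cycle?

6

A vertex is on a directed cycle iff it belongs to a strongly connected component of size ≥ 2 (or has a self-loop).
The vertices on cycles are {0, 2, 4, 7, 8, 10} — 6 in total.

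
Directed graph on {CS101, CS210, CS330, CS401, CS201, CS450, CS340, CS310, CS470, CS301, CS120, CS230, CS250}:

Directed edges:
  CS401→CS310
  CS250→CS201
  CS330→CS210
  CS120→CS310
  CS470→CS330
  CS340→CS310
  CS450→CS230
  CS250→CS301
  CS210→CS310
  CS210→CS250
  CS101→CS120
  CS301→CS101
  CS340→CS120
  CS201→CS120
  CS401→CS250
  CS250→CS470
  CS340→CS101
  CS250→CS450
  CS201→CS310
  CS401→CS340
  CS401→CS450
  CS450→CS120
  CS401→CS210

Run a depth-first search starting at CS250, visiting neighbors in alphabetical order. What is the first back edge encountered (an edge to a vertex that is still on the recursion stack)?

CS210->CS250

DFS from CS250 (visiting neighbors in alphabetical order); mark gray on enter, black on exit:
CS250 gray
  CS201 gray
    CS120 gray
      CS310 gray
      CS310 black
    CS120 black
    CS201→CS310: CS310 black — skip
  CS201 black
  CS301 gray
    CS101 gray
      CS101→CS120: CS120 black — skip
    CS101 black
  CS301 black
  CS450 gray
    CS450→CS120: CS120 black — skip
    CS230 gray
    CS230 black
  CS450 black
  CS470 gray
    CS330 gray
      CS210 gray
        CS210→CS250: CS250 is gray → back edge
First back edge: CS210 → CS250.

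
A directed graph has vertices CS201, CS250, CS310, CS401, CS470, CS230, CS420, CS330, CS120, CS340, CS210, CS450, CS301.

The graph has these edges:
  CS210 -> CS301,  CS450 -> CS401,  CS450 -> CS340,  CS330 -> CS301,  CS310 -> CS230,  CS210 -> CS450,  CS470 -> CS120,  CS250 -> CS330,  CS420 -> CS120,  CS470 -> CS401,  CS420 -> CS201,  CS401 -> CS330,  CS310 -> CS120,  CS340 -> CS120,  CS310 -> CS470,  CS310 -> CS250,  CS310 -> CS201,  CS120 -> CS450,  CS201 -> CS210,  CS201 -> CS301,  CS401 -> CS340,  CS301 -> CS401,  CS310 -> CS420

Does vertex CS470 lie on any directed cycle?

No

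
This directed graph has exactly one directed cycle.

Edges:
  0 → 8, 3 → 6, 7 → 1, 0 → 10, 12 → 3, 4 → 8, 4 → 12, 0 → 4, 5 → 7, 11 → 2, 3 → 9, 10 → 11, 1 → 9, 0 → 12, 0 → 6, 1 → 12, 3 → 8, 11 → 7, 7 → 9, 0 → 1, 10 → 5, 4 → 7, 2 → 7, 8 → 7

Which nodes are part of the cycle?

1, 3, 7, 8, 12

DFS with gray/black marking from 1:
1 gray
  12 gray
    3 gray
      6 gray
      6 black
      9 gray
      9 black
      8 gray
        7 gray
          7→9: 9 black — skip
          7→1: 1 is gray → back edge
Back edge closes the cycle 1 → 12 → 3 → 8 → 7 → 1; its vertices are {1, 3, 7, 8, 12}.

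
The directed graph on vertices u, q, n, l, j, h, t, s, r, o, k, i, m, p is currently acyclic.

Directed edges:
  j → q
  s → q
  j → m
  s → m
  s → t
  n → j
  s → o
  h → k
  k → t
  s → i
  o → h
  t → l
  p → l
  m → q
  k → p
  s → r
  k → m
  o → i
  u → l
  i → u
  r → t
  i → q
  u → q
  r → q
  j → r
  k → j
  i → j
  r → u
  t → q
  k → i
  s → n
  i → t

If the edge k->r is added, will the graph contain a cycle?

No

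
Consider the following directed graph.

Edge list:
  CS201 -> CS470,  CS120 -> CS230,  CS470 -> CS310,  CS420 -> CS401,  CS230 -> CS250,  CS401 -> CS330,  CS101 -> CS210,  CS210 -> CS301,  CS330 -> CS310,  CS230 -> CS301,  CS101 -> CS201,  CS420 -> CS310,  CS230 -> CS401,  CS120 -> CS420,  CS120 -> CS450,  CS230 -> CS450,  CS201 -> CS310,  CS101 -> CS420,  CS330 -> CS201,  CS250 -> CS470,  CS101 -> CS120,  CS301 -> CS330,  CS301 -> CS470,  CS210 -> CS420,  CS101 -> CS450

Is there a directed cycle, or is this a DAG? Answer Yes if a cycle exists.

No

DFS with white/gray/black marking, starting from CS450:
CS450 gray
CS450 black
CS401 gray
  CS330 gray
    CS310 gray
    CS310 black
    CS201 gray
      CS470 gray
        CS470→CS310: CS310 black — skip
      CS470 black
      CS201→CS310: CS310 black — skip
    CS201 black
  CS330 black
CS401 black
CS210 gray
  CS420 gray
    CS420→CS401: CS401 black — skip
    CS420→CS310: CS310 black — skip
  CS420 black
  CS301 gray
    CS301→CS330: CS330 black — skip
    CS301→CS470: CS470 black — skip
  CS301 black
CS210 black
CS101 gray
  CS101→CS450: CS450 black — skip
  CS120 gray
    CS120→CS420: CS420 black — skip
    CS230 gray
      CS230→CS301: CS301 black — skip
      CS230→CS450: CS450 black — skip
      CS230→CS401: CS401 black — skip
      CS250 gray
        CS250→CS470: CS470 black — skip
      CS250 black
    CS230 black
    CS120→CS450: CS450 black — skip
  CS120 black
  CS101→CS210: CS210 black — skip
  CS101→CS201: CS201 black — skip
  CS101→CS420: CS420 black — skip
CS101 black
Every edge goes to a white or black vertex — no back edge, so the graph is acyclic.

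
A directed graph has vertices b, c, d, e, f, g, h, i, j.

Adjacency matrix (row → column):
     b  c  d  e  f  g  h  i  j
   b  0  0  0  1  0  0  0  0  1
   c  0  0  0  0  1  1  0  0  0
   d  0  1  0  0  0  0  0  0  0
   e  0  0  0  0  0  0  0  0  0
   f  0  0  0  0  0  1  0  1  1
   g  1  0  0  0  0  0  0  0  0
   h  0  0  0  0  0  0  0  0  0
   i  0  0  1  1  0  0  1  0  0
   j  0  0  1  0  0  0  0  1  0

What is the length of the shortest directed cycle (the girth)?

For each vertex v, BFS finds the shortest path from v back to v.
The shortest such closed walk is c → f → i → d → c, length 4.

4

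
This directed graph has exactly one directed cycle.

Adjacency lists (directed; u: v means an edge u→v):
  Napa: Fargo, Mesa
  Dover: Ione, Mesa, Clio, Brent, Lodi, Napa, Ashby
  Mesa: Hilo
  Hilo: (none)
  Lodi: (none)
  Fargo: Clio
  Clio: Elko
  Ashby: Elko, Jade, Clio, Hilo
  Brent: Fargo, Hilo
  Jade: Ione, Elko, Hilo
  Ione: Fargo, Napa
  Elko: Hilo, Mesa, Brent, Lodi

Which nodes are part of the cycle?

Clio, Elko, Brent, Fargo

DFS with gray/black marking from Fargo:
Fargo gray
  Clio gray
    Elko gray
      Hilo gray
      Hilo black
      Mesa gray
        Mesa→Hilo: Hilo black — skip
      Mesa black
      Brent gray
        Brent→Fargo: Fargo is gray → back edge
Back edge closes the cycle Fargo → Clio → Elko → Brent → Fargo; its vertices are {Clio, Elko, Brent, Fargo}.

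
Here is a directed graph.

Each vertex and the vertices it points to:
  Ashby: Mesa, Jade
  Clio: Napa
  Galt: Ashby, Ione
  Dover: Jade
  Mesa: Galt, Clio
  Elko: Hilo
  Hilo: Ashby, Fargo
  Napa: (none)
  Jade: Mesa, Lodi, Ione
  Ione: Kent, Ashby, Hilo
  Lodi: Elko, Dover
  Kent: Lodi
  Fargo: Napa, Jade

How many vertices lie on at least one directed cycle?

11

A vertex is on a directed cycle iff it belongs to a strongly connected component of size ≥ 2 (or has a self-loop).
The vertices on cycles are {Elko, Galt, Hilo, Ione, Jade, Kent, Lodi, Mesa, Ashby, Dover, Fargo} — 11 in total.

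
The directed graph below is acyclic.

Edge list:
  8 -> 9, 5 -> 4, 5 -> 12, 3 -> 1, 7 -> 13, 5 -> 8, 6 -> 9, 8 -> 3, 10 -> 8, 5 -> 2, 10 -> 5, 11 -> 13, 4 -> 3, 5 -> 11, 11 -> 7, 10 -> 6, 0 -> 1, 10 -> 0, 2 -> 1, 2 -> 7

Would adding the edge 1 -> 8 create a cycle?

Adding 1→8 creates a cycle iff 8 can already reach 1.
Path from 8: 8 → 3 → 1.
So 8 → … → 1 → 8 is a cycle.

Yes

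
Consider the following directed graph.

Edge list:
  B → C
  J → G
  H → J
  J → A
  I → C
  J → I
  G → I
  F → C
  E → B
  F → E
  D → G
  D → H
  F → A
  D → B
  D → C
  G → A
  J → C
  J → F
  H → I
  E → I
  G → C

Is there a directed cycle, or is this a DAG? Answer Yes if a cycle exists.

No

DFS with white/gray/black marking, starting from H:
H gray
  I gray
    C gray
    C black
  I black
  J gray
    J→C: C black — skip
    F gray
      F→C: C black — skip
      E gray
        B gray
          B→C: C black — skip
        B black
        E→I: I black — skip
      E black
      A gray
      A black
    F black
    G gray
      G→I: I black — skip
      G→A: A black — skip
      G→C: C black — skip
    G black
    J→I: I black — skip
    J→A: A black — skip
  J black
H black
D gray
  D→C: C black — skip
  D→B: B black — skip
  D→G: G black — skip
  D→H: H black — skip
D black
Every edge goes to a white or black vertex — no back edge, so the graph is acyclic.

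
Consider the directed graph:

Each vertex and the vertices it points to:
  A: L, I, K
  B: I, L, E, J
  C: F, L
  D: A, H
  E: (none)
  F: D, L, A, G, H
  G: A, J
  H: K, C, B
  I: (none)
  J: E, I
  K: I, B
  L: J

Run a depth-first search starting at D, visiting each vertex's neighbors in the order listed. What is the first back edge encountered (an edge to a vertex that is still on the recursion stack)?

F→D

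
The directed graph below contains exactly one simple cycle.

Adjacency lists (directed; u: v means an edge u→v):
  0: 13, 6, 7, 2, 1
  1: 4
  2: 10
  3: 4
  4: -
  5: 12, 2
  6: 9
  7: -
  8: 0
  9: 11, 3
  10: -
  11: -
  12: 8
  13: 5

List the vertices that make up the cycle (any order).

0, 5, 8, 12, 13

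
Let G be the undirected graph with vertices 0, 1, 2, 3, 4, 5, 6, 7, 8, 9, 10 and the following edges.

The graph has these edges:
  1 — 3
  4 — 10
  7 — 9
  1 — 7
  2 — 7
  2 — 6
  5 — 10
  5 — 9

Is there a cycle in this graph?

No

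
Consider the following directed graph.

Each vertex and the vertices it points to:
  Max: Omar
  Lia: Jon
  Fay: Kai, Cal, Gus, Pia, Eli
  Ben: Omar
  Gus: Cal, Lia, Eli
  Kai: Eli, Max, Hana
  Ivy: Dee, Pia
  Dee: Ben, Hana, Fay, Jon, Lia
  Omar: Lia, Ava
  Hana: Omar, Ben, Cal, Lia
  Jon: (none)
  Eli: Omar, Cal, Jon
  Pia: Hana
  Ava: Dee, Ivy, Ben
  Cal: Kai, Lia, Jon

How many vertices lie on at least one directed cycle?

A vertex is on a directed cycle iff it belongs to a strongly connected component of size ≥ 2 (or has a self-loop).
The vertices on cycles are {Ava, Ben, Cal, Dee, Eli, Fay, Gus, Ivy, Kai, Max, Pia, Hana, Omar} — 13 in total.

13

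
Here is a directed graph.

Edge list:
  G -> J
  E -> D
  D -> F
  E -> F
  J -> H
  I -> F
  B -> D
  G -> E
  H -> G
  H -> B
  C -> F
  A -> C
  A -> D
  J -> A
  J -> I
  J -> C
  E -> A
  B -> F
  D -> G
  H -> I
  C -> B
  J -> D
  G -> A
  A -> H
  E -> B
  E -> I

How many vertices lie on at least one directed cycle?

A vertex is on a directed cycle iff it belongs to a strongly connected component of size ≥ 2 (or has a self-loop).
The vertices on cycles are {A, B, C, D, E, G, H, J} — 8 in total.

8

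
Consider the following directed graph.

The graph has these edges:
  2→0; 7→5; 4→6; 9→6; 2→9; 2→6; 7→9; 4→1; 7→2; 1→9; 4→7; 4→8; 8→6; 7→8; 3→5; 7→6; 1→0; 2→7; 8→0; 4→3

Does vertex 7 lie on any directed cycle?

Yes

7 is on a cycle iff 7 can reach itself via ≥1 edge.
7 → 2 → 7 — yes.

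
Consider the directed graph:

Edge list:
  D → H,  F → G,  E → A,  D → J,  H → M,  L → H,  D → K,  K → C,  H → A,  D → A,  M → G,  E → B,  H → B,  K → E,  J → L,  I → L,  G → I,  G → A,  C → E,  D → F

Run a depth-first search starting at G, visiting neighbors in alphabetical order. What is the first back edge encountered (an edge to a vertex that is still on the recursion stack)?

M->G

DFS from G (visiting neighbors in alphabetical order); mark gray on enter, black on exit:
G gray
  A gray
  A black
  I gray
    L gray
      H gray
        H→A: A black — skip
        B gray
        B black
        M gray
          M→G: G is gray → back edge
First back edge: M → G.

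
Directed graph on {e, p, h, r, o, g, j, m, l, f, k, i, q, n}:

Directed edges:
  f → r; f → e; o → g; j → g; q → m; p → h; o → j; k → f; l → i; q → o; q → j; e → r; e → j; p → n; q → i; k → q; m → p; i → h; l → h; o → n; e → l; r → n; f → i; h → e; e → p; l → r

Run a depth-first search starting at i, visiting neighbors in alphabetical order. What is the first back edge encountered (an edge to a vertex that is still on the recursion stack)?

l→h

DFS from i (visiting neighbors in alphabetical order); mark gray on enter, black on exit:
i gray
  h gray
    e gray
      j gray
        g gray
        g black
      j black
      l gray
        l→h: h is gray → back edge
First back edge: l → h.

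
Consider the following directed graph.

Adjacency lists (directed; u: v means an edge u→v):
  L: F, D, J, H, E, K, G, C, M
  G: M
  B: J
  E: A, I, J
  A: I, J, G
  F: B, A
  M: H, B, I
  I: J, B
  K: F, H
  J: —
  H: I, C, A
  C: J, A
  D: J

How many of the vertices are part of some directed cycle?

A vertex is on a directed cycle iff it belongs to a strongly connected component of size ≥ 2 (or has a self-loop).
The vertices on cycles are {A, C, G, H, M} — 5 in total.

5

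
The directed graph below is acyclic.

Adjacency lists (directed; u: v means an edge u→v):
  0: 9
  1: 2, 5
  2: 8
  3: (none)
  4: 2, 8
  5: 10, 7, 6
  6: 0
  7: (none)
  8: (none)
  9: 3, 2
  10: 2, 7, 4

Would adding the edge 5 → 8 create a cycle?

Adding 5→8 creates a cycle iff 8 can already reach 5.
Explore from 8: no path reaches 5. The graph stays acyclic.

No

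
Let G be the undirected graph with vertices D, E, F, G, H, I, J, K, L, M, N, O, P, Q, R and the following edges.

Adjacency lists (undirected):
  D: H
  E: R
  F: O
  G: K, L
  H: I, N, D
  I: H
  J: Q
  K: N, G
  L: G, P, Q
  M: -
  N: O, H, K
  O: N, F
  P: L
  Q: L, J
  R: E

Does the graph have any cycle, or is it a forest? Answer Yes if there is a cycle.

DFS, tracking each vertex's parent; an edge to a visited non-parent vertex closes a cycle.
Start from I:
visit I (parent –)
  visit H (parent I)
    H–I: parent, skip
    visit N (parent H)
      visit O (parent N)
        O–N: parent, skip
        visit F (parent O)
          F–O: parent, skip
      N–H: parent, skip
      visit K (parent N)
        K–N: parent, skip
        visit G (parent K)
          G–K: parent, skip
          visit L (parent G)
            L–G: parent, skip
            visit P (parent L)
              P–L: parent, skip
            visit Q (parent L)
              Q–L: parent, skip
              visit J (parent Q)
                J–Q: parent, skip
    visit D (parent H)
      D–H: parent, skip
visit E (parent –)
  visit R (parent E)
    R–E: parent, skip
visit M (parent –)
No non-parent visited neighbor found — the graph is a forest.

No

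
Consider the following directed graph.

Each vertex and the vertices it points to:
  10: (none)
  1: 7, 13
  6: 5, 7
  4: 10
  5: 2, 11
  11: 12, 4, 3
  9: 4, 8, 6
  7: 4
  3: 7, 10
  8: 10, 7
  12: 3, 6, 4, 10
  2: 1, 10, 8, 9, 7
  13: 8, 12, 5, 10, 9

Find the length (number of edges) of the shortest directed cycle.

4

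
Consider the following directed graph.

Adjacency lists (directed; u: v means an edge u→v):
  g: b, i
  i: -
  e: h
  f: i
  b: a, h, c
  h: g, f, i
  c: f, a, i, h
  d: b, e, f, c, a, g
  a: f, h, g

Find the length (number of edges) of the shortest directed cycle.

For each vertex v, BFS finds the shortest path from v back to v.
The shortest such closed walk is g → b → a → g, length 3.

3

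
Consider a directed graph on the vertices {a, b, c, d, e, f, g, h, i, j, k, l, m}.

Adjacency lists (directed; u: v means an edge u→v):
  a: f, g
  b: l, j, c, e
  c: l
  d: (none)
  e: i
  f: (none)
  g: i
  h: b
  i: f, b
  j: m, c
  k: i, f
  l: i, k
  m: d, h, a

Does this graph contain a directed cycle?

DFS with white/gray/black marking, starting from e:
e gray
  i gray
    f gray
    f black
    b gray
      l gray
        l→i: i is gray → back edge
Back edge found, so a cycle exists: i → b → l → i.

Yes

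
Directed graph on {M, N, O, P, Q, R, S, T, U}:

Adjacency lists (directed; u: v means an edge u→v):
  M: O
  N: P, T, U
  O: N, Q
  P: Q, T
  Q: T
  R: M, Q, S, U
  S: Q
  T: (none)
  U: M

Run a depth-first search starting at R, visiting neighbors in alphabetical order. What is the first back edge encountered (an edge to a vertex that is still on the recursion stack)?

U→M

DFS from R (visiting neighbors in alphabetical order); mark gray on enter, black on exit:
R gray
  M gray
    O gray
      N gray
        P gray
          Q gray
            T gray
            T black
          Q black
          P→T: T black — skip
        P black
        N→T: T black — skip
        U gray
          U→M: M is gray → back edge
First back edge: U → M.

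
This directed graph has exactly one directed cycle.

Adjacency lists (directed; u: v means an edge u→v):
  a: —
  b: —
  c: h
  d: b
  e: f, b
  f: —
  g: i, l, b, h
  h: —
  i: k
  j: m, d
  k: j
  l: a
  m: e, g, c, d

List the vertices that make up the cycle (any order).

g, i, j, k, m

DFS with gray/black marking from j:
j gray
  m gray
    e gray
      f gray
      f black
      b gray
      b black
    e black
    g gray
      i gray
        k gray
          k→j: j is gray → back edge
Back edge closes the cycle j → m → g → i → k → j; its vertices are {g, i, j, k, m}.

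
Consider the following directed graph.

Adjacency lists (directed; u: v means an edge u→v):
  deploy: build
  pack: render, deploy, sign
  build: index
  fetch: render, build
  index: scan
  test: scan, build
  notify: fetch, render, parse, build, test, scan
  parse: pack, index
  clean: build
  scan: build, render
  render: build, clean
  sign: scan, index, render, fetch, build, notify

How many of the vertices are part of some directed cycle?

A vertex is on a directed cycle iff it belongs to a strongly connected component of size ≥ 2 (or has a self-loop).
The vertices on cycles are {pack, scan, sign, build, clean, index, parse, notify, render} — 9 in total.

9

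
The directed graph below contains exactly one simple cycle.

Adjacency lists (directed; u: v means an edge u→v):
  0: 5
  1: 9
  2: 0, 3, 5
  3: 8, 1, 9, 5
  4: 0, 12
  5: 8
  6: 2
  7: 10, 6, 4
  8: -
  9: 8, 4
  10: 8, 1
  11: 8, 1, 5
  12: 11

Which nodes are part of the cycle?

1, 4, 9, 11, 12

DFS with gray/black marking from 4:
4 gray
  0 gray
    5 gray
      8 gray
      8 black
    5 black
  0 black
  12 gray
    11 gray
      11→8: 8 black — skip
      1 gray
        9 gray
          9→8: 8 black — skip
          9→4: 4 is gray → back edge
Back edge closes the cycle 4 → 12 → 11 → 1 → 9 → 4; its vertices are {1, 4, 9, 11, 12}.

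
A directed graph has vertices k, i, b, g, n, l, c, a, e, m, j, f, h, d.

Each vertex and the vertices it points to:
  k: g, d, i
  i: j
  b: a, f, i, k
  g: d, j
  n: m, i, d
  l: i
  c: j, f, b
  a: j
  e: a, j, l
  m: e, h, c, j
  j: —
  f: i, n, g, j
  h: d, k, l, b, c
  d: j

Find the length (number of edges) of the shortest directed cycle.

4

For each vertex v, BFS finds the shortest path from v back to v.
The shortest such closed walk is m → c → f → n → m, length 4.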